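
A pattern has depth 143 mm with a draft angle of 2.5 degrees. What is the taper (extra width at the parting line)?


Formula: taper = depth * tan(draft_angle)
tan(2.5 deg) = 0.0436609
taper = 143 mm * 0.0436609 = 6.2435 mm

Answer: 6.2435 mm


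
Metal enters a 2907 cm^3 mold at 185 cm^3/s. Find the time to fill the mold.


Formula: t_fill = V_mold / Q_flow
t = 2907 cm^3 / 185 cm^3/s = 15.7135 s

Final answer: 15.7135 s


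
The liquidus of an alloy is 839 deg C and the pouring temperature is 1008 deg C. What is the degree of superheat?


Formula: Superheat = T_pour - T_melt
Superheat = 1008 - 839 = 169 deg C

Answer: 169 deg C


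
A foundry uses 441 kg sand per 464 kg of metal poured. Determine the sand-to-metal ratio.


Formula: Sand-to-Metal Ratio = W_sand / W_metal
Ratio = 441 kg / 464 kg = 0.9504


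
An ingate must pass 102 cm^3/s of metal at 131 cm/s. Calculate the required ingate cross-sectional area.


Formula: A_ingate = Q / v  (continuity equation)
A = 102 cm^3/s / 131 cm/s = 0.7786 cm^2


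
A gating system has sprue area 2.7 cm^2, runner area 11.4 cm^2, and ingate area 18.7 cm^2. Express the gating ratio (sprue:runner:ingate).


Sprue:Runner:Ingate = 1 : 11.4/2.7 : 18.7/2.7 = 1:4.22:6.93


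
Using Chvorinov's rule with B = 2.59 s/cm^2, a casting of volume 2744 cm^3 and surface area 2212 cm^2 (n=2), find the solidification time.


Formula: t_s = B * (V/A)^n  (Chvorinov's rule, n=2)
Modulus M = V/A = 2744/2212 = 1.240506 cm
M^2 = 1.240506^2 = 1.538855 cm^2
t_s = 2.59 * 1.538855 = 3.9856 s

3.9856 s


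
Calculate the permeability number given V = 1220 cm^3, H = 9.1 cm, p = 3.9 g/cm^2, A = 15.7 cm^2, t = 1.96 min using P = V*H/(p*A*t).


Formula: Permeability Number P = (V * H) / (p * A * t)
Numerator: V * H = 1220 * 9.1 = 11102.0
Denominator: p * A * t = 3.9 * 15.7 * 1.96 = 120.0108
P = 11102.0 / 120.0108 = 92.5083


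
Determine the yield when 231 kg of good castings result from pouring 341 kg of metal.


Formula: Casting Yield = (W_good / W_total) * 100
Yield = (231 kg / 341 kg) * 100 = 67.7419%

Answer: 67.7419%


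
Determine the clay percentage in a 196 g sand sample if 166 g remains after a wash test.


Formula: Clay% = (W_total - W_washed) / W_total * 100
Clay mass = 196 - 166 = 30 g
Clay% = 30 / 196 * 100 = 15.3061%

Final answer: 15.3061%


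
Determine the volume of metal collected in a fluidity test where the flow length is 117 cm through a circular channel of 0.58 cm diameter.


Formula: V = pi * (d/2)^2 * L  (cylinder volume)
Radius = 0.58/2 = 0.29 cm
V = pi * 0.29^2 * 117 = 30.9123 cm^3

Final answer: 30.9123 cm^3


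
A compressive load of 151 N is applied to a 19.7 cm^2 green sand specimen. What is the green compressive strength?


Formula: Compressive Strength = Force / Area
Strength = 151 N / 19.7 cm^2 = 7.6650 N/cm^2

Answer: 7.6650 N/cm^2


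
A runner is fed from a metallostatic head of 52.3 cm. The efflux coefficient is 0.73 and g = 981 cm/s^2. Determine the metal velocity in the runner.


Formula: v = Cd * sqrt(2 * g * h)  (Torricelli with discharge coefficient)
2*g*h = 2 * 981 * 52.3 = 102612.6 cm^2/s^2
sqrt(102612.6) = 320.33202 cm/s
v = 0.73 * 320.33202 = 233.8424 cm/s


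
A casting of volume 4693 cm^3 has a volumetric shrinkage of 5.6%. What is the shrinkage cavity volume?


Formula: V_shrink = V_casting * shrinkage_pct / 100
V_shrink = 4693 cm^3 * 5.6 / 100 = 262.8080 cm^3


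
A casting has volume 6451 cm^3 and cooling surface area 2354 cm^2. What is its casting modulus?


Formula: Casting Modulus M = V / A
M = 6451 cm^3 / 2354 cm^2 = 2.7404 cm

Answer: 2.7404 cm


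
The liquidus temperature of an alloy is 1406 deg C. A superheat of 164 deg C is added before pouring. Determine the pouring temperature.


Formula: T_pour = T_melt + Superheat
T_pour = 1406 + 164 = 1570 deg C

Final answer: 1570 deg C


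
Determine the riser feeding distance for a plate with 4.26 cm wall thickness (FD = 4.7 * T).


Formula: FD = 4.7 * T  (riser feeding-distance rule)
FD = 4.7 * 4.26 cm = 20.0220 cm

Final answer: 20.0220 cm


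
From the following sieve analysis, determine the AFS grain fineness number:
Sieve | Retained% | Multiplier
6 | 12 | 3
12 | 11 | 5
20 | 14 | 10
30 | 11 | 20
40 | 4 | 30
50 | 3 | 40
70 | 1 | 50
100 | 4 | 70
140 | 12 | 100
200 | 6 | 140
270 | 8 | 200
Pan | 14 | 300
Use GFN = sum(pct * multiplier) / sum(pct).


Formula: GFN = sum(pct * multiplier) / sum(pct)
sum(pct * multiplier) = 8861
sum(pct) = 100
GFN = 8861 / 100 = 88.61

Final answer: 88.61


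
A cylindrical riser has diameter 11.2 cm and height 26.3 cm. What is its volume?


Formula: V = pi * (D/2)^2 * H  (cylinder volume)
Radius = D/2 = 11.2/2 = 5.6 cm
V = pi * 5.6^2 * 26.3 = 2591.0851 cm^3

Final answer: 2591.0851 cm^3


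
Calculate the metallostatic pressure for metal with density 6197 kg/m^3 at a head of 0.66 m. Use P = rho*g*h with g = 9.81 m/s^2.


Formula: P = rho * g * h
rho * g = 6197 * 9.81 = 60792.57 N/m^3
P = 60792.57 * 0.66 = 40123.0962 Pa

40123.0962 Pa


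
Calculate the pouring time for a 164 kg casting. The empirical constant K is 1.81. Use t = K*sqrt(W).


Formula: t = K * sqrt(W)
sqrt(W) = sqrt(164) = 12.80625
t = 1.81 * 12.80625 = 23.1793 s

Final answer: 23.1793 s


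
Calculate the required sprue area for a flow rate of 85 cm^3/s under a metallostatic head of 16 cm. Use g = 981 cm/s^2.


Formula: v = sqrt(2*g*h), A = Q/v
Velocity: v = sqrt(2 * 981 * 16) = sqrt(31392) = 177.1779 cm/s
Sprue area: A = Q / v = 85 / 177.1779 = 0.4797 cm^2

Answer: 0.4797 cm^2


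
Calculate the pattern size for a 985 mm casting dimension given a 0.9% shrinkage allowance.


Formula: L_pattern = L_casting * (1 + shrinkage_rate/100)
Shrinkage factor = 1 + 0.9/100 = 1.009
L_pattern = 985 mm * 1.009 = 993.8650 mm

993.8650 mm


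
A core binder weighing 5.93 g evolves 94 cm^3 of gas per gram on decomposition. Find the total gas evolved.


Formula: V_gas = W_binder * gas_evolution_rate
V = 5.93 g * 94 cm^3/g = 557.4200 cm^3

Answer: 557.4200 cm^3


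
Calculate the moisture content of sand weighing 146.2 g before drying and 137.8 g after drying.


Formula: MC = (W_wet - W_dry) / W_wet * 100
Water mass = 146.2 - 137.8 = 8.4 g
MC = 8.4 / 146.2 * 100 = 5.7456%

5.7456%


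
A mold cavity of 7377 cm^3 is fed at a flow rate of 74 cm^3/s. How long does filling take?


Formula: t_fill = V_mold / Q_flow
t = 7377 cm^3 / 74 cm^3/s = 99.6892 s

99.6892 s


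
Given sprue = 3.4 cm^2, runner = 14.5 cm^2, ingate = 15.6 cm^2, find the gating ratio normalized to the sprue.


Sprue:Runner:Ingate = 1 : 14.5/3.4 : 15.6/3.4 = 1:4.26:4.59


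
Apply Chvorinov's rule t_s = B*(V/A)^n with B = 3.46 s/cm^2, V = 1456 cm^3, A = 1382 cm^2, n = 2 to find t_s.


Formula: t_s = B * (V/A)^n  (Chvorinov's rule, n=2)
Modulus M = V/A = 1456/1382 = 1.053546 cm
M^2 = 1.053546^2 = 1.109959 cm^2
t_s = 3.46 * 1.109959 = 3.8405 s

Final answer: 3.8405 s


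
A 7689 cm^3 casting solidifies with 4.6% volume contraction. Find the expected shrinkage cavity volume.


Formula: V_shrink = V_casting * shrinkage_pct / 100
V_shrink = 7689 cm^3 * 4.6 / 100 = 353.6940 cm^3

353.6940 cm^3


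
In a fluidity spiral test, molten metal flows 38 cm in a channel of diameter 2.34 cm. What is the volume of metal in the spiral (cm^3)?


Formula: V = pi * (d/2)^2 * L  (cylinder volume)
Radius = 2.34/2 = 1.17 cm
V = pi * 1.17^2 * 38 = 163.4200 cm^3

163.4200 cm^3


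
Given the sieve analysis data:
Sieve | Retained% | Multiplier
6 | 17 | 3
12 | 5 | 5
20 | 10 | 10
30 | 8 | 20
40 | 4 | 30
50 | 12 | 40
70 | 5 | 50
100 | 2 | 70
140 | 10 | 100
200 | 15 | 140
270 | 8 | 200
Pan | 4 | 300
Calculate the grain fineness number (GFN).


Formula: GFN = sum(pct * multiplier) / sum(pct)
sum(pct * multiplier) = 7226
sum(pct) = 100
GFN = 7226 / 100 = 72.26

Final answer: 72.26


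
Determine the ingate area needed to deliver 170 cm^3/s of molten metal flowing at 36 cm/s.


Formula: A_ingate = Q / v  (continuity equation)
A = 170 cm^3/s / 36 cm/s = 4.7222 cm^2

Final answer: 4.7222 cm^2


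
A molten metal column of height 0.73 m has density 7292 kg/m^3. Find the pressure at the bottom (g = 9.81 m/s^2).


Formula: P = rho * g * h
rho * g = 7292 * 9.81 = 71534.52 N/m^3
P = 71534.52 * 0.73 = 52220.1996 Pa

Answer: 52220.1996 Pa


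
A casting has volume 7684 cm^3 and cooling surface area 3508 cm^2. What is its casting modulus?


Formula: Casting Modulus M = V / A
M = 7684 cm^3 / 3508 cm^2 = 2.1904 cm


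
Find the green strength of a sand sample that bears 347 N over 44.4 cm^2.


Formula: Compressive Strength = Force / Area
Strength = 347 N / 44.4 cm^2 = 7.8153 N/cm^2

7.8153 N/cm^2


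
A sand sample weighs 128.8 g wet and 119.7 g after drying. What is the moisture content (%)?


Formula: MC = (W_wet - W_dry) / W_wet * 100
Water mass = 128.8 - 119.7 = 9.1 g
MC = 9.1 / 128.8 * 100 = 7.0652%

7.0652%


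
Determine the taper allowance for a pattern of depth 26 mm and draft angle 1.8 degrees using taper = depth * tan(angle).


Formula: taper = depth * tan(draft_angle)
tan(1.8 deg) = 0.0314263
taper = 26 mm * 0.0314263 = 0.8171 mm

Answer: 0.8171 mm


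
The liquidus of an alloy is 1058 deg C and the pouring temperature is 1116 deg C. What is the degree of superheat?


Formula: Superheat = T_pour - T_melt
Superheat = 1116 - 1058 = 58 deg C

58 deg C


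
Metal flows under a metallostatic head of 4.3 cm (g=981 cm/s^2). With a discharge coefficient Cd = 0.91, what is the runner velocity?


Formula: v = Cd * sqrt(2 * g * h)  (Torricelli with discharge coefficient)
2*g*h = 2 * 981 * 4.3 = 8436.6 cm^2/s^2
sqrt(8436.6) = 91.85097 cm/s
v = 0.91 * 91.85097 = 83.5844 cm/s

83.5844 cm/s


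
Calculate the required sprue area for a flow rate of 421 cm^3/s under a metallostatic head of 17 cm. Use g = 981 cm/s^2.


Formula: v = sqrt(2*g*h), A = Q/v
Velocity: v = sqrt(2 * 981 * 17) = sqrt(33354) = 182.6308 cm/s
Sprue area: A = Q / v = 421 / 182.6308 = 2.3052 cm^2

Final answer: 2.3052 cm^2


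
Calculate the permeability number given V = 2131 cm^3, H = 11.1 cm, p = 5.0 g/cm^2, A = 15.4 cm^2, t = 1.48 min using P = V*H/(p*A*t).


Formula: Permeability Number P = (V * H) / (p * A * t)
Numerator: V * H = 2131 * 11.1 = 23654.1
Denominator: p * A * t = 5.0 * 15.4 * 1.48 = 113.96
P = 23654.1 / 113.96 = 207.5649


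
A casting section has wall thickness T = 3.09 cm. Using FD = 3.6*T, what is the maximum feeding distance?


Formula: FD = 3.6 * T  (riser feeding-distance rule)
FD = 3.6 * 3.09 cm = 11.1240 cm

11.1240 cm


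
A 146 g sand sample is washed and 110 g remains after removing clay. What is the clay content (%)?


Formula: Clay% = (W_total - W_washed) / W_total * 100
Clay mass = 146 - 110 = 36 g
Clay% = 36 / 146 * 100 = 24.6575%


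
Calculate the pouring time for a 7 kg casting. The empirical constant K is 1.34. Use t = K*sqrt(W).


Formula: t = K * sqrt(W)
sqrt(W) = sqrt(7) = 2.64575
t = 1.34 * 2.64575 = 3.5453 s

Final answer: 3.5453 s


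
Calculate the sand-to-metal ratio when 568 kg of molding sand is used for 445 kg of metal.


Formula: Sand-to-Metal Ratio = W_sand / W_metal
Ratio = 568 kg / 445 kg = 1.2764

Final answer: 1.2764


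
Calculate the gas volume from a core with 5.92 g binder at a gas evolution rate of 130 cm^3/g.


Formula: V_gas = W_binder * gas_evolution_rate
V = 5.92 g * 130 cm^3/g = 769.6000 cm^3

769.6000 cm^3


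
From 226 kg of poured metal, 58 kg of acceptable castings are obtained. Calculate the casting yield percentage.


Formula: Casting Yield = (W_good / W_total) * 100
Yield = (58 kg / 226 kg) * 100 = 25.6637%

Answer: 25.6637%


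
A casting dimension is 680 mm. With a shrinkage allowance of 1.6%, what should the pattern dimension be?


Formula: L_pattern = L_casting * (1 + shrinkage_rate/100)
Shrinkage factor = 1 + 1.6/100 = 1.016
L_pattern = 680 mm * 1.016 = 690.8800 mm


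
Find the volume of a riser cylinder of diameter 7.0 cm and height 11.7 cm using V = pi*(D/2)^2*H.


Formula: V = pi * (D/2)^2 * H  (cylinder volume)
Radius = D/2 = 7.0/2 = 3.5 cm
V = pi * 3.5^2 * 11.7 = 450.2688 cm^3

450.2688 cm^3


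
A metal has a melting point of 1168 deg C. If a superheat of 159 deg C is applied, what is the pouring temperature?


Formula: T_pour = T_melt + Superheat
T_pour = 1168 + 159 = 1327 deg C

1327 deg C


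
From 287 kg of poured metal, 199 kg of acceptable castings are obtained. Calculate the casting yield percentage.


Formula: Casting Yield = (W_good / W_total) * 100
Yield = (199 kg / 287 kg) * 100 = 69.3380%

Final answer: 69.3380%


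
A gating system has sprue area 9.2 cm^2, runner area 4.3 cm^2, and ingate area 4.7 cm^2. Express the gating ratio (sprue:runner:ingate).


Sprue:Runner:Ingate = 1 : 4.3/9.2 : 4.7/9.2 = 1:0.47:0.51

Final answer: 1:0.47:0.51


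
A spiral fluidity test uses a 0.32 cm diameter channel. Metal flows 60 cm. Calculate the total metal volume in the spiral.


Formula: V = pi * (d/2)^2 * L  (cylinder volume)
Radius = 0.32/2 = 0.16 cm
V = pi * 0.16^2 * 60 = 4.8255 cm^3

Final answer: 4.8255 cm^3


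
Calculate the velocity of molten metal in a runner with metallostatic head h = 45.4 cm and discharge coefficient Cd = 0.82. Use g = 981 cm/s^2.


Formula: v = Cd * sqrt(2 * g * h)  (Torricelli with discharge coefficient)
2*g*h = 2 * 981 * 45.4 = 89074.8 cm^2/s^2
sqrt(89074.8) = 298.45402 cm/s
v = 0.82 * 298.45402 = 244.7323 cm/s

Final answer: 244.7323 cm/s


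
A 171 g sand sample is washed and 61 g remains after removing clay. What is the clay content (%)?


Formula: Clay% = (W_total - W_washed) / W_total * 100
Clay mass = 171 - 61 = 110 g
Clay% = 110 / 171 * 100 = 64.3275%


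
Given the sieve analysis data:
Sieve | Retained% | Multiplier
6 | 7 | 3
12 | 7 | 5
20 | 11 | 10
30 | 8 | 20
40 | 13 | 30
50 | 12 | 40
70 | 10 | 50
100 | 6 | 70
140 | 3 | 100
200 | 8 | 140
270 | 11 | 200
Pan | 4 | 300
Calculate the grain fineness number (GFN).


Formula: GFN = sum(pct * multiplier) / sum(pct)
sum(pct * multiplier) = 6936
sum(pct) = 100
GFN = 6936 / 100 = 69.36

69.36


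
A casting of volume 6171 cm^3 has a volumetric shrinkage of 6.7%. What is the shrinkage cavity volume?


Formula: V_shrink = V_casting * shrinkage_pct / 100
V_shrink = 6171 cm^3 * 6.7 / 100 = 413.4570 cm^3


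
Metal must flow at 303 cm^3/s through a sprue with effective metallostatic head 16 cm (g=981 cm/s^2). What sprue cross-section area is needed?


Formula: v = sqrt(2*g*h), A = Q/v
Velocity: v = sqrt(2 * 981 * 16) = sqrt(31392) = 177.1779 cm/s
Sprue area: A = Q / v = 303 / 177.1779 = 1.7101 cm^2

Final answer: 1.7101 cm^2


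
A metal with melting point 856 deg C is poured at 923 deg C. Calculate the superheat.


Formula: Superheat = T_pour - T_melt
Superheat = 923 - 856 = 67 deg C

Final answer: 67 deg C


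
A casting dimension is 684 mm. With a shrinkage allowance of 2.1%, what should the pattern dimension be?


Formula: L_pattern = L_casting * (1 + shrinkage_rate/100)
Shrinkage factor = 1 + 2.1/100 = 1.021
L_pattern = 684 mm * 1.021 = 698.3640 mm

698.3640 mm


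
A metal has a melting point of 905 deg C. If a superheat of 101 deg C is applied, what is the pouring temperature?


Formula: T_pour = T_melt + Superheat
T_pour = 905 + 101 = 1006 deg C

Answer: 1006 deg C


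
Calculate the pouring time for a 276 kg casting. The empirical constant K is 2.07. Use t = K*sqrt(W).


Formula: t = K * sqrt(W)
sqrt(W) = sqrt(276) = 16.61325
t = 2.07 * 16.61325 = 34.3894 s

Final answer: 34.3894 s


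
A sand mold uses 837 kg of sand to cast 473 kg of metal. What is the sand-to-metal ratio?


Formula: Sand-to-Metal Ratio = W_sand / W_metal
Ratio = 837 kg / 473 kg = 1.7696

Final answer: 1.7696


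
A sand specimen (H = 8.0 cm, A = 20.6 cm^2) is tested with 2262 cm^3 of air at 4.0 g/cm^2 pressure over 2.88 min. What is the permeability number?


Formula: Permeability Number P = (V * H) / (p * A * t)
Numerator: V * H = 2262 * 8.0 = 18096.0
Denominator: p * A * t = 4.0 * 20.6 * 2.88 = 237.312
P = 18096.0 / 237.312 = 76.2540

Answer: 76.2540


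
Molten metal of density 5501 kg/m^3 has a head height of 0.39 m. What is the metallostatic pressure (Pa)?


Formula: P = rho * g * h
rho * g = 5501 * 9.81 = 53964.81 N/m^3
P = 53964.81 * 0.39 = 21046.2759 Pa

Answer: 21046.2759 Pa


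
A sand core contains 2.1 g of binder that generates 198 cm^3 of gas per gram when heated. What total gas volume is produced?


Formula: V_gas = W_binder * gas_evolution_rate
V = 2.1 g * 198 cm^3/g = 415.8000 cm^3

Final answer: 415.8000 cm^3


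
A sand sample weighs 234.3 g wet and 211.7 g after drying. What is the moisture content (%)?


Formula: MC = (W_wet - W_dry) / W_wet * 100
Water mass = 234.3 - 211.7 = 22.6 g
MC = 22.6 / 234.3 * 100 = 9.6458%

9.6458%


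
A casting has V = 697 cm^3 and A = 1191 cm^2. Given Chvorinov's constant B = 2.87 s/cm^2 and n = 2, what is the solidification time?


Formula: t_s = B * (V/A)^n  (Chvorinov's rule, n=2)
Modulus M = V/A = 697/1191 = 0.585223 cm
M^2 = 0.585223^2 = 0.342486 cm^2
t_s = 2.87 * 0.342486 = 0.9829 s

Final answer: 0.9829 s


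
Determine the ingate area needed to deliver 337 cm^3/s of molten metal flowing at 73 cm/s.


Formula: A_ingate = Q / v  (continuity equation)
A = 337 cm^3/s / 73 cm/s = 4.6164 cm^2


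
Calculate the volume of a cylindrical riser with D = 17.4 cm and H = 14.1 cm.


Formula: V = pi * (D/2)^2 * H  (cylinder volume)
Radius = D/2 = 17.4/2 = 8.7 cm
V = pi * 8.7^2 * 14.1 = 3352.7988 cm^3

Final answer: 3352.7988 cm^3


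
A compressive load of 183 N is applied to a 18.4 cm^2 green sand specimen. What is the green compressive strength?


Formula: Compressive Strength = Force / Area
Strength = 183 N / 18.4 cm^2 = 9.9457 N/cm^2

Final answer: 9.9457 N/cm^2


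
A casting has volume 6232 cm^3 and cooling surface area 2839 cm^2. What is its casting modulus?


Formula: Casting Modulus M = V / A
M = 6232 cm^3 / 2839 cm^2 = 2.1951 cm

Final answer: 2.1951 cm


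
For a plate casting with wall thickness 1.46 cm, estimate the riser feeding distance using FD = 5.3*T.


Formula: FD = 5.3 * T  (riser feeding-distance rule)
FD = 5.3 * 1.46 cm = 7.7380 cm

Final answer: 7.7380 cm


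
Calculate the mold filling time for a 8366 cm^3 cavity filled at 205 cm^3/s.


Formula: t_fill = V_mold / Q_flow
t = 8366 cm^3 / 205 cm^3/s = 40.8098 s

Final answer: 40.8098 s


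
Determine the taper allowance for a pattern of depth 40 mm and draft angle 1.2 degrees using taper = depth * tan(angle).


Formula: taper = depth * tan(draft_angle)
tan(1.2 deg) = 0.0209470
taper = 40 mm * 0.0209470 = 0.8379 mm

Final answer: 0.8379 mm


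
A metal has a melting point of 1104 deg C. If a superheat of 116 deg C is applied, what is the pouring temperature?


Formula: T_pour = T_melt + Superheat
T_pour = 1104 + 116 = 1220 deg C

Final answer: 1220 deg C


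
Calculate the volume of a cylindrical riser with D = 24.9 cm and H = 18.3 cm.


Formula: V = pi * (D/2)^2 * H  (cylinder volume)
Radius = D/2 = 24.9/2 = 12.45 cm
V = pi * 12.45^2 * 18.3 = 8911.2713 cm^3

Final answer: 8911.2713 cm^3


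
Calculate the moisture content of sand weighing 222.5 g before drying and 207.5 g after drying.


Formula: MC = (W_wet - W_dry) / W_wet * 100
Water mass = 222.5 - 207.5 = 15.0 g
MC = 15.0 / 222.5 * 100 = 6.7416%


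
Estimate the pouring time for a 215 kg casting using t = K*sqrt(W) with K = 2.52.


Formula: t = K * sqrt(W)
sqrt(W) = sqrt(215) = 14.66288
t = 2.52 * 14.66288 = 36.9505 s

Answer: 36.9505 s


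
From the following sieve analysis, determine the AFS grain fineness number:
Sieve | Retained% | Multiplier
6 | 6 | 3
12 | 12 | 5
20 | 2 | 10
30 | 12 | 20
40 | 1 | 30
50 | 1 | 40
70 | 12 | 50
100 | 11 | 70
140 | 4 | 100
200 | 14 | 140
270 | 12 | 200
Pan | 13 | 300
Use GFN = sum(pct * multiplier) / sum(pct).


Formula: GFN = sum(pct * multiplier) / sum(pct)
sum(pct * multiplier) = 10438
sum(pct) = 100
GFN = 10438 / 100 = 104.38

Final answer: 104.38


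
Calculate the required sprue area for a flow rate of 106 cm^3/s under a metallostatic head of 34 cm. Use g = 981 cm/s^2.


Formula: v = sqrt(2*g*h), A = Q/v
Velocity: v = sqrt(2 * 981 * 34) = sqrt(66708) = 258.2789 cm/s
Sprue area: A = Q / v = 106 / 258.2789 = 0.4104 cm^2


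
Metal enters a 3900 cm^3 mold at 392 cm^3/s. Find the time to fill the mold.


Formula: t_fill = V_mold / Q_flow
t = 3900 cm^3 / 392 cm^3/s = 9.9490 s

Final answer: 9.9490 s


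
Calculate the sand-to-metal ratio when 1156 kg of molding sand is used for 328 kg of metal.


Formula: Sand-to-Metal Ratio = W_sand / W_metal
Ratio = 1156 kg / 328 kg = 3.5244


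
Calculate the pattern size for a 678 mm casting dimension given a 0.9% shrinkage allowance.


Formula: L_pattern = L_casting * (1 + shrinkage_rate/100)
Shrinkage factor = 1 + 0.9/100 = 1.009
L_pattern = 678 mm * 1.009 = 684.1020 mm

684.1020 mm


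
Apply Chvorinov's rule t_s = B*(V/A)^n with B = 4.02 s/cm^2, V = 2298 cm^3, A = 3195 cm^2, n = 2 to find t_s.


Formula: t_s = B * (V/A)^n  (Chvorinov's rule, n=2)
Modulus M = V/A = 2298/3195 = 0.719249 cm
M^2 = 0.719249^2 = 0.517319 cm^2
t_s = 4.02 * 0.517319 = 2.0796 s


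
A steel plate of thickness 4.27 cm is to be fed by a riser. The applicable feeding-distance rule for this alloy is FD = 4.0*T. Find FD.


Formula: FD = 4.0 * T  (riser feeding-distance rule)
FD = 4.0 * 4.27 cm = 17.0800 cm


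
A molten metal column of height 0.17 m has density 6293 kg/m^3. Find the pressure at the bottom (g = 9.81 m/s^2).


Formula: P = rho * g * h
rho * g = 6293 * 9.81 = 61734.33 N/m^3
P = 61734.33 * 0.17 = 10494.8361 Pa

Answer: 10494.8361 Pa


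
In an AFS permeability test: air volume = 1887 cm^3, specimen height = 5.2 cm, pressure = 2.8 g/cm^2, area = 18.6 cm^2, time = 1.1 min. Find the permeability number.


Formula: Permeability Number P = (V * H) / (p * A * t)
Numerator: V * H = 1887 * 5.2 = 9812.4
Denominator: p * A * t = 2.8 * 18.6 * 1.1 = 57.288
P = 9812.4 / 57.288 = 171.2819

Final answer: 171.2819


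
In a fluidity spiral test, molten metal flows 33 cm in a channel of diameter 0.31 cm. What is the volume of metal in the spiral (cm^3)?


Formula: V = pi * (d/2)^2 * L  (cylinder volume)
Radius = 0.31/2 = 0.155 cm
V = pi * 0.155^2 * 33 = 2.4907 cm^3

2.4907 cm^3


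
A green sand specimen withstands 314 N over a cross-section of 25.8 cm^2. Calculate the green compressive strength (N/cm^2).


Formula: Compressive Strength = Force / Area
Strength = 314 N / 25.8 cm^2 = 12.1705 N/cm^2

12.1705 N/cm^2


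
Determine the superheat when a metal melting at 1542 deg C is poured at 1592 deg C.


Formula: Superheat = T_pour - T_melt
Superheat = 1592 - 1542 = 50 deg C

50 deg C


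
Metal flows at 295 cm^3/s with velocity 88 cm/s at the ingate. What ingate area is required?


Formula: A_ingate = Q / v  (continuity equation)
A = 295 cm^3/s / 88 cm/s = 3.3523 cm^2

3.3523 cm^2


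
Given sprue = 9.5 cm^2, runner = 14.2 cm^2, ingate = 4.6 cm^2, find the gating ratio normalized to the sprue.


Sprue:Runner:Ingate = 1 : 14.2/9.5 : 4.6/9.5 = 1:1.49:0.48


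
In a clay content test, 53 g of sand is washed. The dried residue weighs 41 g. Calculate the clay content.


Formula: Clay% = (W_total - W_washed) / W_total * 100
Clay mass = 53 - 41 = 12 g
Clay% = 12 / 53 * 100 = 22.6415%

22.6415%


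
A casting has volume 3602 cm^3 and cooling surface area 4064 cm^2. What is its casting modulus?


Formula: Casting Modulus M = V / A
M = 3602 cm^3 / 4064 cm^2 = 0.8863 cm

Final answer: 0.8863 cm


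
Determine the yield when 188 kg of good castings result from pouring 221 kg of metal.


Formula: Casting Yield = (W_good / W_total) * 100
Yield = (188 kg / 221 kg) * 100 = 85.0679%

Final answer: 85.0679%


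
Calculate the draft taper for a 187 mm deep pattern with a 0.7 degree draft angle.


Formula: taper = depth * tan(draft_angle)
tan(0.7 deg) = 0.0122179
taper = 187 mm * 0.0122179 = 2.2847 mm


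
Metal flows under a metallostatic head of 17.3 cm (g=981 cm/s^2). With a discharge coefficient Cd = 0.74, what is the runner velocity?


Formula: v = Cd * sqrt(2 * g * h)  (Torricelli with discharge coefficient)
2*g*h = 2 * 981 * 17.3 = 33942.6 cm^2/s^2
sqrt(33942.6) = 184.23518 cm/s
v = 0.74 * 184.23518 = 136.3340 cm/s

Final answer: 136.3340 cm/s


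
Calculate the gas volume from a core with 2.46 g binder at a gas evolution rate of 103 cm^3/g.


Formula: V_gas = W_binder * gas_evolution_rate
V = 2.46 g * 103 cm^3/g = 253.3800 cm^3

253.3800 cm^3


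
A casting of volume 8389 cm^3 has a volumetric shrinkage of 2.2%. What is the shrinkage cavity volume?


Formula: V_shrink = V_casting * shrinkage_pct / 100
V_shrink = 8389 cm^3 * 2.2 / 100 = 184.5580 cm^3

Answer: 184.5580 cm^3


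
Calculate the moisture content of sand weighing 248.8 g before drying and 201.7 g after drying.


Formula: MC = (W_wet - W_dry) / W_wet * 100
Water mass = 248.8 - 201.7 = 47.1 g
MC = 47.1 / 248.8 * 100 = 18.9309%


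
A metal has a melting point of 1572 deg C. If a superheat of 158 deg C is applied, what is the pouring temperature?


Formula: T_pour = T_melt + Superheat
T_pour = 1572 + 158 = 1730 deg C


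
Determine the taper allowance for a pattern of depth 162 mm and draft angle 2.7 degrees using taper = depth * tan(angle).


Formula: taper = depth * tan(draft_angle)
tan(2.7 deg) = 0.0471588
taper = 162 mm * 0.0471588 = 7.6397 mm


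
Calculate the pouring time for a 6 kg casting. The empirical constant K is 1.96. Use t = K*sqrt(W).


Formula: t = K * sqrt(W)
sqrt(W) = sqrt(6) = 2.44949
t = 1.96 * 2.44949 = 4.8010 s

4.8010 s


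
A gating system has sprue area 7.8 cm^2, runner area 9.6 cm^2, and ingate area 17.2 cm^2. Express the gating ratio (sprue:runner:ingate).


Sprue:Runner:Ingate = 1 : 9.6/7.8 : 17.2/7.8 = 1:1.23:2.21


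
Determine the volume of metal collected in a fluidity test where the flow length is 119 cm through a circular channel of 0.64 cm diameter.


Formula: V = pi * (d/2)^2 * L  (cylinder volume)
Radius = 0.64/2 = 0.32 cm
V = pi * 0.32^2 * 119 = 38.2822 cm^3


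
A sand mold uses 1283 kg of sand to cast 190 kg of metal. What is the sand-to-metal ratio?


Formula: Sand-to-Metal Ratio = W_sand / W_metal
Ratio = 1283 kg / 190 kg = 6.7526

Answer: 6.7526


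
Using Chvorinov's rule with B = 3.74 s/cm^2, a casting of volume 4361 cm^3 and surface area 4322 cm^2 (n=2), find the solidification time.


Formula: t_s = B * (V/A)^n  (Chvorinov's rule, n=2)
Modulus M = V/A = 4361/4322 = 1.009024 cm
M^2 = 1.009024^2 = 1.018129 cm^2
t_s = 3.74 * 1.018129 = 3.8078 s

Answer: 3.8078 s


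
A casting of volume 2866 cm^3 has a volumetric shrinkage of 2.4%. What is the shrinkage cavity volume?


Formula: V_shrink = V_casting * shrinkage_pct / 100
V_shrink = 2866 cm^3 * 2.4 / 100 = 68.7840 cm^3

Answer: 68.7840 cm^3


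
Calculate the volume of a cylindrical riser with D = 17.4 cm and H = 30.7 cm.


Formula: V = pi * (D/2)^2 * H  (cylinder volume)
Radius = D/2 = 17.4/2 = 8.7 cm
V = pi * 8.7^2 * 30.7 = 7300.0654 cm^3


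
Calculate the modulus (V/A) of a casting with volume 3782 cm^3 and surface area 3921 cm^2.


Formula: Casting Modulus M = V / A
M = 3782 cm^3 / 3921 cm^2 = 0.9645 cm


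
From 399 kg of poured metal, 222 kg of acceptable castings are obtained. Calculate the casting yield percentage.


Formula: Casting Yield = (W_good / W_total) * 100
Yield = (222 kg / 399 kg) * 100 = 55.6391%

Final answer: 55.6391%


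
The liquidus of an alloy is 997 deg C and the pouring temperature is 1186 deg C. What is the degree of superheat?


Formula: Superheat = T_pour - T_melt
Superheat = 1186 - 997 = 189 deg C

Answer: 189 deg C


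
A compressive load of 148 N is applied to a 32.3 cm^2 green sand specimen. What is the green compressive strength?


Formula: Compressive Strength = Force / Area
Strength = 148 N / 32.3 cm^2 = 4.5820 N/cm^2

Answer: 4.5820 N/cm^2


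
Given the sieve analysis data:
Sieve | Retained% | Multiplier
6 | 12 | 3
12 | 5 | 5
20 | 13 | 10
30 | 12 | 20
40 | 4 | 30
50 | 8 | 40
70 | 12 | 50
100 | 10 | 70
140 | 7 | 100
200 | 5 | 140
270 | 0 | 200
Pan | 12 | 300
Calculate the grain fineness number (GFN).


Formula: GFN = sum(pct * multiplier) / sum(pct)
sum(pct * multiplier) = 7171
sum(pct) = 100
GFN = 7171 / 100 = 71.71

Answer: 71.71


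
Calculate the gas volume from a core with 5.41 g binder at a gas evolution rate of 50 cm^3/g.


Formula: V_gas = W_binder * gas_evolution_rate
V = 5.41 g * 50 cm^3/g = 270.5000 cm^3

270.5000 cm^3


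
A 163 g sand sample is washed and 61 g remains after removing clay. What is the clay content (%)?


Formula: Clay% = (W_total - W_washed) / W_total * 100
Clay mass = 163 - 61 = 102 g
Clay% = 102 / 163 * 100 = 62.5767%

Final answer: 62.5767%


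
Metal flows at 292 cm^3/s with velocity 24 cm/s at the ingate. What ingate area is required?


Formula: A_ingate = Q / v  (continuity equation)
A = 292 cm^3/s / 24 cm/s = 12.1667 cm^2


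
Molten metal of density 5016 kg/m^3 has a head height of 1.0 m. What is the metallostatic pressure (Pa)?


Formula: P = rho * g * h
rho * g = 5016 * 9.81 = 49206.96 N/m^3
P = 49206.96 * 1.0 = 49206.9600 Pa


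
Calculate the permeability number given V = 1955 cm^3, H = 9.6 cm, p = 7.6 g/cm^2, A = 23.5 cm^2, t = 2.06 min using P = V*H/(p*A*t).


Formula: Permeability Number P = (V * H) / (p * A * t)
Numerator: V * H = 1955 * 9.6 = 18768.0
Denominator: p * A * t = 7.6 * 23.5 * 2.06 = 367.916
P = 18768.0 / 367.916 = 51.0116

Answer: 51.0116


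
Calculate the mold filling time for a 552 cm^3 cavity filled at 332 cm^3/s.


Formula: t_fill = V_mold / Q_flow
t = 552 cm^3 / 332 cm^3/s = 1.6627 s

Answer: 1.6627 s


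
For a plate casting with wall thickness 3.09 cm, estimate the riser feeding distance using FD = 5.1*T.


Formula: FD = 5.1 * T  (riser feeding-distance rule)
FD = 5.1 * 3.09 cm = 15.7590 cm

15.7590 cm


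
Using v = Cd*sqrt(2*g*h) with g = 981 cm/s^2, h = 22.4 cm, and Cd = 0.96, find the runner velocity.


Formula: v = Cd * sqrt(2 * g * h)  (Torricelli with discharge coefficient)
2*g*h = 2 * 981 * 22.4 = 43948.8 cm^2/s^2
sqrt(43948.8) = 209.63969 cm/s
v = 0.96 * 209.63969 = 201.2541 cm/s

201.2541 cm/s


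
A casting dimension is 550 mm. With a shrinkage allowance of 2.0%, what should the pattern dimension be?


Formula: L_pattern = L_casting * (1 + shrinkage_rate/100)
Shrinkage factor = 1 + 2.0/100 = 1.02
L_pattern = 550 mm * 1.02 = 561.0000 mm

Final answer: 561.0000 mm


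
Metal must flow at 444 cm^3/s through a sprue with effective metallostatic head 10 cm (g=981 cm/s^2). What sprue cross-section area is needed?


Formula: v = sqrt(2*g*h), A = Q/v
Velocity: v = sqrt(2 * 981 * 10) = sqrt(19620) = 140.0714 cm/s
Sprue area: A = Q / v = 444 / 140.0714 = 3.1698 cm^2


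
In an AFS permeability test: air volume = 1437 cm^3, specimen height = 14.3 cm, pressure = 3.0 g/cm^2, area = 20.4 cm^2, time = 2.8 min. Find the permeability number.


Formula: Permeability Number P = (V * H) / (p * A * t)
Numerator: V * H = 1437 * 14.3 = 20549.1
Denominator: p * A * t = 3.0 * 20.4 * 2.8 = 171.36
P = 20549.1 / 171.36 = 119.9177

Final answer: 119.9177


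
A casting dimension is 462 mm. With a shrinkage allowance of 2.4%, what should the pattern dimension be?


Formula: L_pattern = L_casting * (1 + shrinkage_rate/100)
Shrinkage factor = 1 + 2.4/100 = 1.024
L_pattern = 462 mm * 1.024 = 473.0880 mm

Answer: 473.0880 mm


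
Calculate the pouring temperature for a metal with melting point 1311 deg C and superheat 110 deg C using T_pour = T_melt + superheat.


Formula: T_pour = T_melt + Superheat
T_pour = 1311 + 110 = 1421 deg C

1421 deg C


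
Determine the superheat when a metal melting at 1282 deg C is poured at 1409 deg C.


Formula: Superheat = T_pour - T_melt
Superheat = 1409 - 1282 = 127 deg C

Answer: 127 deg C


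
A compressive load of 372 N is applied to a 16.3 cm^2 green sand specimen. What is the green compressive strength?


Formula: Compressive Strength = Force / Area
Strength = 372 N / 16.3 cm^2 = 22.8221 N/cm^2

22.8221 N/cm^2


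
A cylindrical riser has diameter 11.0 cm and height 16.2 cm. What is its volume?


Formula: V = pi * (D/2)^2 * H  (cylinder volume)
Radius = D/2 = 11.0/2 = 5.5 cm
V = pi * 5.5^2 * 16.2 = 1539.5375 cm^3


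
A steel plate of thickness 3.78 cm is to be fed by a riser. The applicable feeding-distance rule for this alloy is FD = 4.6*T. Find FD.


Formula: FD = 4.6 * T  (riser feeding-distance rule)
FD = 4.6 * 3.78 cm = 17.3880 cm

Final answer: 17.3880 cm


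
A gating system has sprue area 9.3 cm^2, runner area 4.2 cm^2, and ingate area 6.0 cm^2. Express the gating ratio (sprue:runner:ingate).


Sprue:Runner:Ingate = 1 : 4.2/9.3 : 6.0/9.3 = 1:0.45:0.65

Final answer: 1:0.45:0.65


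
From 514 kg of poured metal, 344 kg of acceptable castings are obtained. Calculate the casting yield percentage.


Formula: Casting Yield = (W_good / W_total) * 100
Yield = (344 kg / 514 kg) * 100 = 66.9261%

66.9261%


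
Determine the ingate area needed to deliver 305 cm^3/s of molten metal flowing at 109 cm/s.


Formula: A_ingate = Q / v  (continuity equation)
A = 305 cm^3/s / 109 cm/s = 2.7982 cm^2

Answer: 2.7982 cm^2


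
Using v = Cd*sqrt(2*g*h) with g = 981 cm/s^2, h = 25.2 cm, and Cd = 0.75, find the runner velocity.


Formula: v = Cd * sqrt(2 * g * h)  (Torricelli with discharge coefficient)
2*g*h = 2 * 981 * 25.2 = 49442.4 cm^2/s^2
sqrt(49442.4) = 222.35647 cm/s
v = 0.75 * 222.35647 = 166.7674 cm/s

Answer: 166.7674 cm/s


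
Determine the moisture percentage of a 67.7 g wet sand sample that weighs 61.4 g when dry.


Formula: MC = (W_wet - W_dry) / W_wet * 100
Water mass = 67.7 - 61.4 = 6.3 g
MC = 6.3 / 67.7 * 100 = 9.3058%

Answer: 9.3058%


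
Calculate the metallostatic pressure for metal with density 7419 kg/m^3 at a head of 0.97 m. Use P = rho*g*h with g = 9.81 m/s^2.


Formula: P = rho * g * h
rho * g = 7419 * 9.81 = 72780.39 N/m^3
P = 72780.39 * 0.97 = 70596.9783 Pa

70596.9783 Pa


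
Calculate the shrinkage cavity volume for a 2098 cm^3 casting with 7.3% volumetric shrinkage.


Formula: V_shrink = V_casting * shrinkage_pct / 100
V_shrink = 2098 cm^3 * 7.3 / 100 = 153.1540 cm^3

Final answer: 153.1540 cm^3


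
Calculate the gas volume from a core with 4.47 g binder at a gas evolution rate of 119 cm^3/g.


Formula: V_gas = W_binder * gas_evolution_rate
V = 4.47 g * 119 cm^3/g = 531.9300 cm^3

Final answer: 531.9300 cm^3


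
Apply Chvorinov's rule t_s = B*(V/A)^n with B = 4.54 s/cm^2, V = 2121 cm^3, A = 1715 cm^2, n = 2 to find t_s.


Formula: t_s = B * (V/A)^n  (Chvorinov's rule, n=2)
Modulus M = V/A = 2121/1715 = 1.236735 cm
M^2 = 1.236735^2 = 1.529513 cm^2
t_s = 4.54 * 1.529513 = 6.9440 s

Final answer: 6.9440 s


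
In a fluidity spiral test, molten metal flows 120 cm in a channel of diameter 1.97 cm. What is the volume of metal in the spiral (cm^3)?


Formula: V = pi * (d/2)^2 * L  (cylinder volume)
Radius = 1.97/2 = 0.985 cm
V = pi * 0.985^2 * 120 = 365.7662 cm^3

Answer: 365.7662 cm^3


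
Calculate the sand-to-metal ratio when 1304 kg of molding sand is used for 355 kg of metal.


Formula: Sand-to-Metal Ratio = W_sand / W_metal
Ratio = 1304 kg / 355 kg = 3.6732

Final answer: 3.6732


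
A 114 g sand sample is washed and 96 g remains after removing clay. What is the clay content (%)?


Formula: Clay% = (W_total - W_washed) / W_total * 100
Clay mass = 114 - 96 = 18 g
Clay% = 18 / 114 * 100 = 15.7895%

15.7895%


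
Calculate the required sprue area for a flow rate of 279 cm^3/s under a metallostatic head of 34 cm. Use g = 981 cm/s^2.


Formula: v = sqrt(2*g*h), A = Q/v
Velocity: v = sqrt(2 * 981 * 34) = sqrt(66708) = 258.2789 cm/s
Sprue area: A = Q / v = 279 / 258.2789 = 1.0802 cm^2

1.0802 cm^2


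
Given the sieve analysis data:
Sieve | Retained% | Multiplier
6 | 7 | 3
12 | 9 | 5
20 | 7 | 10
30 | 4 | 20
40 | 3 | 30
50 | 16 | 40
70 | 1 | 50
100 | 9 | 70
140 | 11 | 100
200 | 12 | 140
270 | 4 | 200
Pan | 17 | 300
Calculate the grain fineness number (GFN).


Formula: GFN = sum(pct * multiplier) / sum(pct)
sum(pct * multiplier) = 10306
sum(pct) = 100
GFN = 10306 / 100 = 103.06

Answer: 103.06


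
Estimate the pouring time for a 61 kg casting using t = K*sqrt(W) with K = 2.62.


Formula: t = K * sqrt(W)
sqrt(W) = sqrt(61) = 7.81025
t = 2.62 * 7.81025 = 20.4629 s


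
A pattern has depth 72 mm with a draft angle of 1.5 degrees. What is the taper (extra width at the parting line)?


Formula: taper = depth * tan(draft_angle)
tan(1.5 deg) = 0.0261859
taper = 72 mm * 0.0261859 = 1.8854 mm


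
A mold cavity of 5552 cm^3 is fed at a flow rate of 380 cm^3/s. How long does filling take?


Formula: t_fill = V_mold / Q_flow
t = 5552 cm^3 / 380 cm^3/s = 14.6105 s

Answer: 14.6105 s


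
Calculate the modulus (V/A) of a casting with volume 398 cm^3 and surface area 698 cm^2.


Formula: Casting Modulus M = V / A
M = 398 cm^3 / 698 cm^2 = 0.5702 cm

Answer: 0.5702 cm


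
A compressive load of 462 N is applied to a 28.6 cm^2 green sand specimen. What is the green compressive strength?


Formula: Compressive Strength = Force / Area
Strength = 462 N / 28.6 cm^2 = 16.1538 N/cm^2


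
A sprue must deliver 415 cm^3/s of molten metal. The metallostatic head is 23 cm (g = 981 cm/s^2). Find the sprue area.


Formula: v = sqrt(2*g*h), A = Q/v
Velocity: v = sqrt(2 * 981 * 23) = sqrt(45126) = 212.4288 cm/s
Sprue area: A = Q / v = 415 / 212.4288 = 1.9536 cm^2

Answer: 1.9536 cm^2


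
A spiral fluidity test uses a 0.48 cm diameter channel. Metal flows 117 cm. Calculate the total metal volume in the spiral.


Formula: V = pi * (d/2)^2 * L  (cylinder volume)
Radius = 0.48/2 = 0.24 cm
V = pi * 0.24^2 * 117 = 21.1718 cm^3

Answer: 21.1718 cm^3


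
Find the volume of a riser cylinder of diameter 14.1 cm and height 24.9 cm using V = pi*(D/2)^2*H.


Formula: V = pi * (D/2)^2 * H  (cylinder volume)
Radius = D/2 = 14.1/2 = 7.05 cm
V = pi * 7.05^2 * 24.9 = 3888.0107 cm^3


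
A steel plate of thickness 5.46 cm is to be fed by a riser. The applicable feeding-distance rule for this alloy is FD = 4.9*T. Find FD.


Formula: FD = 4.9 * T  (riser feeding-distance rule)
FD = 4.9 * 5.46 cm = 26.7540 cm

Final answer: 26.7540 cm


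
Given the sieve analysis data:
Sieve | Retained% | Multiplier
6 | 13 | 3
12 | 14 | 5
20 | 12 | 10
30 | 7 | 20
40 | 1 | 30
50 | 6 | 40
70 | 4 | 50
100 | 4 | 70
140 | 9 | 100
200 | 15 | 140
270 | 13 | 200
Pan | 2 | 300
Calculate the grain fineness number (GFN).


Formula: GFN = sum(pct * multiplier) / sum(pct)
sum(pct * multiplier) = 7319
sum(pct) = 100
GFN = 7319 / 100 = 73.19

Answer: 73.19


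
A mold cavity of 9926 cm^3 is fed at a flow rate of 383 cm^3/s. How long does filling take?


Formula: t_fill = V_mold / Q_flow
t = 9926 cm^3 / 383 cm^3/s = 25.9164 s

Final answer: 25.9164 s


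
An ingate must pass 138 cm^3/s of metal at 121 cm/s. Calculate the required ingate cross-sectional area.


Formula: A_ingate = Q / v  (continuity equation)
A = 138 cm^3/s / 121 cm/s = 1.1405 cm^2

Answer: 1.1405 cm^2


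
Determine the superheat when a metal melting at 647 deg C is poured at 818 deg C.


Formula: Superheat = T_pour - T_melt
Superheat = 818 - 647 = 171 deg C

Answer: 171 deg C


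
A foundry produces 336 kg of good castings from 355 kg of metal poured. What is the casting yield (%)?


Formula: Casting Yield = (W_good / W_total) * 100
Yield = (336 kg / 355 kg) * 100 = 94.6479%

Final answer: 94.6479%
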